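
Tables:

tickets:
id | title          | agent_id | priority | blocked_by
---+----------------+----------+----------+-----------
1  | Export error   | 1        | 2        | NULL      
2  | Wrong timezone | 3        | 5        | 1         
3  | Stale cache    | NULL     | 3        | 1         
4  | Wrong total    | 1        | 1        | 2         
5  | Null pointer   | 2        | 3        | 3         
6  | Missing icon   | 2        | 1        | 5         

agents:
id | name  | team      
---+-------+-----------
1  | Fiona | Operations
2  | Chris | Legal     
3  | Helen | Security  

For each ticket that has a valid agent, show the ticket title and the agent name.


INNER JOIN keeps only tickets rows whose agent_id matches an id in agents. Walk through each ticket:
  - ticket 1 (Export error): agent_id=1 -> matches Fiona
  - ticket 2 (Wrong timezone): agent_id=3 -> matches Helen
  - ticket 3 (Stale cache): agent_id=NULL, no match -> dropped
  - ticket 4 (Wrong total): agent_id=1 -> matches Fiona
  - ticket 5 (Null pointer): agent_id=2 -> matches Chris
  - ticket 6 (Missing icon): agent_id=2 -> matches Chris
So 1 of 6 rows is dropped.

SQL:
SELECT a.title, b.name AS agent
FROM tickets a
INNER JOIN agents b ON a.agent_id = b.id

Result:
title          | agent
---------------+------
Export error   | Fiona
Wrong timezone | Helen
Wrong total    | Fiona
Null pointer   | Chris
Missing icon   | Chris


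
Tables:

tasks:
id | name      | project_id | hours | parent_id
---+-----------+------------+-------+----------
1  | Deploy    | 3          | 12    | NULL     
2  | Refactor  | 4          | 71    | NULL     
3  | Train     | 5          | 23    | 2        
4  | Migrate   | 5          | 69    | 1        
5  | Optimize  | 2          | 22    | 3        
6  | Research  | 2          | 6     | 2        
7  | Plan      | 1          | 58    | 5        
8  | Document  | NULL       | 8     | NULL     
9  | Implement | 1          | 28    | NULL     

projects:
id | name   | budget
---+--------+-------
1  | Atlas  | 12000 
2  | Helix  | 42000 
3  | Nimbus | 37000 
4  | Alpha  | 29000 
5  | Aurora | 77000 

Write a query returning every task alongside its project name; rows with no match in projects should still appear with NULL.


LEFT JOIN keeps every row from tasks (the left table); where project_id has no match in projects, the project columns become NULL. Walk through each task:
  - task 1 (Deploy): project_id=3 -> matches Nimbus
  - task 2 (Refactor): project_id=4 -> matches Alpha
  - task 3 (Train): project_id=5 -> matches Aurora
  - task 4 (Migrate): project_id=5 -> matches Aurora
  - task 5 (Optimize): project_id=2 -> matches Helix
  - task 6 (Research): project_id=2 -> matches Helix
  - task 7 (Plan): project_id=1 -> matches Atlas
  - task 8 (Document): project_id=NULL, no match -> kept with NULL
  - task 9 (Implement): project_id=1 -> matches Atlas
All 9 rows appear; 1 has NULL project.

SQL:
SELECT a.name, b.name AS project
FROM tasks a
LEFT JOIN projects b ON a.project_id = b.id

Result:
name      | project
----------+--------
Deploy    | Nimbus 
Refactor  | Alpha  
Train     | Aurora 
Migrate   | Aurora 
Optimize  | Helix  
Research  | Helix  
Plan      | Atlas  
Document  | NULL   
Implement | Atlas  


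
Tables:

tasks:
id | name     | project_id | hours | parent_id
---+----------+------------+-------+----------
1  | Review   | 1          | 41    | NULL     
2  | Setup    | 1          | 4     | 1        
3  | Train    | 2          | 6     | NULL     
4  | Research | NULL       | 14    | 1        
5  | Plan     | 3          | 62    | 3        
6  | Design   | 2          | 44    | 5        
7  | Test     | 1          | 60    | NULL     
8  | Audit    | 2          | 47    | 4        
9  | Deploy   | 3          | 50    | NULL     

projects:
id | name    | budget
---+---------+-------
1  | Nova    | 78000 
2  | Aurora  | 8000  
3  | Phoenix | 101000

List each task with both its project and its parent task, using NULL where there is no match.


Two LEFT JOINs from the same base table tasks: one to projects via project_id, one to tasks itself via parent_id. Both are LEFT so every task is preserved.
Match against projects:
  - task 1 (Review): project_id=1 -> matches Nova
  - task 2 (Setup): project_id=1 -> matches Nova
  - task 3 (Train): project_id=2 -> matches Aurora
  - task 4 (Research): project_id=NULL, no match -> kept with NULL
  - task 5 (Plan): project_id=3 -> matches Phoenix
  - task 6 (Design): project_id=2 -> matches Aurora
  - task 7 (Test): project_id=1 -> matches Nova
  - task 8 (Audit): project_id=2 -> matches Aurora
  - task 9 (Deploy): project_id=3 -> matches Phoenix
Match against tasks (self):
  - task 1 (Review): parent_id=NULL -> NULL
  - task 2 (Setup): parent_id=1 -> Review
  - task 3 (Train): parent_id=NULL -> NULL
  - task 4 (Research): parent_id=1 -> Review
  - task 5 (Plan): parent_id=3 -> Train
  - task 6 (Design): parent_id=5 -> Plan
  - task 7 (Test): parent_id=NULL -> NULL
  - task 8 (Audit): parent_id=4 -> Research
  - task 9 (Deploy): parent_id=NULL -> NULL

SQL:
SELECT a.name, b.name AS project, c.name AS parent
FROM tasks a
LEFT JOIN projects b ON a.project_id = b.id
LEFT JOIN tasks c ON a.parent_id = c.id

Result:
name     | project | parent  
---------+---------+---------
Review   | Nova    | NULL    
Setup    | Nova    | Review  
Train    | Aurora  | NULL    
Research | NULL    | Review  
Plan     | Phoenix | Train   
Design   | Aurora  | Plan    
Test     | Nova    | NULL    
Audit    | Aurora  | Research
Deploy   | Phoenix | NULL    


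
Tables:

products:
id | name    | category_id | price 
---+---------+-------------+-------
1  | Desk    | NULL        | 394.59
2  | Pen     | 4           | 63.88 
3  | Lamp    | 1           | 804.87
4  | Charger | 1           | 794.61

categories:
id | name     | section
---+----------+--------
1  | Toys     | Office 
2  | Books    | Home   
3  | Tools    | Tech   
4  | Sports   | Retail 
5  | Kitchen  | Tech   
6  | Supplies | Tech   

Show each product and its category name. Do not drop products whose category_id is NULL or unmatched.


LEFT JOIN keeps every row from products (the left table); where category_id has no match in categories, the category columns become NULL. Walk through each product:
  - product 1 (Desk): category_id=NULL, no match -> kept with NULL
  - product 2 (Pen): category_id=4 -> matches Sports
  - product 3 (Lamp): category_id=1 -> matches Toys
  - product 4 (Charger): category_id=1 -> matches Toys
All 4 rows appear; 1 has NULL category.

SQL:
SELECT a.name, b.name AS category
FROM products a
LEFT JOIN categories b ON a.category_id = b.id

Result:
name    | category
--------+---------
Desk    | NULL    
Pen     | Sports  
Lamp    | Toys    
Charger | Toys    


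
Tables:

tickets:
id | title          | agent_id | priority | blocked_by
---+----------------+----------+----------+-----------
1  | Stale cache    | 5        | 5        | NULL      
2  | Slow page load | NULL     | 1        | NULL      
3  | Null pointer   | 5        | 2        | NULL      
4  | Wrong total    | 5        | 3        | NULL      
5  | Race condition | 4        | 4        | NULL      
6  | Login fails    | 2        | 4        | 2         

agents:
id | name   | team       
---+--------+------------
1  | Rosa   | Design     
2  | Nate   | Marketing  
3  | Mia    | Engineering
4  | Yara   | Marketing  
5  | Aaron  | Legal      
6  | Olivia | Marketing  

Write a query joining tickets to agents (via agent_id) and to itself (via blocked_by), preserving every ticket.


Two LEFT JOINs from the same base table tickets: one to agents via agent_id, one to tickets itself via blocked_by. Both are LEFT so every ticket is preserved.
Match against agents:
  - ticket 1 (Stale cache): agent_id=5 -> matches Aaron
  - ticket 2 (Slow page load): agent_id=NULL, no match -> kept with NULL
  - ticket 3 (Null pointer): agent_id=5 -> matches Aaron
  - ticket 4 (Wrong total): agent_id=5 -> matches Aaron
  - ticket 5 (Race condition): agent_id=4 -> matches Yara
  - ticket 6 (Login fails): agent_id=2 -> matches Nate
Match against tickets (self):
  - ticket 1 (Stale cache): blocked_by=NULL -> NULL
  - ticket 2 (Slow page load): blocked_by=NULL -> NULL
  - ticket 3 (Null pointer): blocked_by=NULL -> NULL
  - ticket 4 (Wrong total): blocked_by=NULL -> NULL
  - ticket 5 (Race condition): blocked_by=NULL -> NULL
  - ticket 6 (Login fails): blocked_by=2 -> Slow page load

SQL:
SELECT a.title, b.name AS agent, c.title AS blocked_by
FROM tickets a
LEFT JOIN agents b ON a.agent_id = b.id
LEFT JOIN tickets c ON a.blocked_by = c.id

Result:
title          | agent | blocked_by    
---------------+-------+---------------
Stale cache    | Aaron | NULL          
Slow page load | NULL  | NULL          
Null pointer   | Aaron | NULL          
Wrong total    | Aaron | NULL          
Race condition | Yara  | NULL          
Login fails    | Nate  | Slow page load


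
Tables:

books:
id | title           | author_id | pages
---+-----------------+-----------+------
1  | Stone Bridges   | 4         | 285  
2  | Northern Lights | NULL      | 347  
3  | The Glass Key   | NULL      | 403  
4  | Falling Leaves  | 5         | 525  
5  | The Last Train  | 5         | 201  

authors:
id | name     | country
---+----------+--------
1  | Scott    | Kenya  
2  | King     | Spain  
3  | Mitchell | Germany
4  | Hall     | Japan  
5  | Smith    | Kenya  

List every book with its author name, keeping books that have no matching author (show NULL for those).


LEFT JOIN keeps every row from books (the left table); where author_id has no match in authors, the author columns become NULL. Walk through each book:
  - book 1 (Stone Bridges): author_id=4 -> matches Hall
  - book 2 (Northern Lights): author_id=NULL, no match -> kept with NULL
  - book 3 (The Glass Key): author_id=NULL, no match -> kept with NULL
  - book 4 (Falling Leaves): author_id=5 -> matches Smith
  - book 5 (The Last Train): author_id=5 -> matches Smith
All 5 rows appear; 2 have NULL author.

SQL:
SELECT a.title, b.name AS author
FROM books a
LEFT JOIN authors b ON a.author_id = b.id

Result:
title           | author
----------------+-------
Stone Bridges   | Hall  
Northern Lights | NULL  
The Glass Key   | NULL  
Falling Leaves  | Smith 
The Last Train  | Smith 


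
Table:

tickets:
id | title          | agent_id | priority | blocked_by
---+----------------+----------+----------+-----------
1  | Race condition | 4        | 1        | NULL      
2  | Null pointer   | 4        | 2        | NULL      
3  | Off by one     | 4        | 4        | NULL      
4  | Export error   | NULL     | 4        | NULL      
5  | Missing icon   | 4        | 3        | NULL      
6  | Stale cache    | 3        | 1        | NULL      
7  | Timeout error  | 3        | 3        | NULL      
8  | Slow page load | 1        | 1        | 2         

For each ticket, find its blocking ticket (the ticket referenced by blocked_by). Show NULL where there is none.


This is a self-join: tickets is joined to a second copy of itself, matching each row's blocked_by to another row's id. Use LEFT JOIN so rows with blocked_by=NULL are kept.
  - ticket 1 (Race condition): blocked_by=NULL -> NULL
  - ticket 2 (Null pointer): blocked_by=NULL -> NULL
  - ticket 3 (Off by one): blocked_by=NULL -> NULL
  - ticket 4 (Export error): blocked_by=NULL -> NULL
  - ticket 5 (Missing icon): blocked_by=NULL -> NULL
  - ticket 6 (Stale cache): blocked_by=NULL -> NULL
  - ticket 7 (Timeout error): blocked_by=NULL -> NULL
  - ticket 8 (Slow page load): blocked_by=2 -> Null pointer

SQL:
SELECT a.title AS item, b.title AS blocked_by
FROM tickets a
LEFT JOIN tickets b ON a.blocked_by = b.id

Result:
item           | blocked_by  
---------------+-------------
Race condition | NULL        
Null pointer   | NULL        
Off by one     | NULL        
Export error   | NULL        
Missing icon   | NULL        
Stale cache    | NULL        
Timeout error  | NULL        
Slow page load | Null pointer


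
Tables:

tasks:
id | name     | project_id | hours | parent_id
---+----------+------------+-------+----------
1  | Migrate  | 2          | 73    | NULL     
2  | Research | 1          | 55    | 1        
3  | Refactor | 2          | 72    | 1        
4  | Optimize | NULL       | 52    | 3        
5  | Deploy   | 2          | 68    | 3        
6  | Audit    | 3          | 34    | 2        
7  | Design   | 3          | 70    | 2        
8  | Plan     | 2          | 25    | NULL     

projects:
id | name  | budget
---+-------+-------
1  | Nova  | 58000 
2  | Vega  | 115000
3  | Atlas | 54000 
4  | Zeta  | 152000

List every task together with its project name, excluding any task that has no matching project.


INNER JOIN keeps only tasks rows whose project_id matches an id in projects. Walk through each task:
  - task 1 (Migrate): project_id=2 -> matches Vega
  - task 2 (Research): project_id=1 -> matches Nova
  - task 3 (Refactor): project_id=2 -> matches Vega
  - task 4 (Optimize): project_id=NULL, no match -> dropped
  - task 5 (Deploy): project_id=2 -> matches Vega
  - task 6 (Audit): project_id=3 -> matches Atlas
  - task 7 (Design): project_id=3 -> matches Atlas
  - task 8 (Plan): project_id=2 -> matches Vega
So 1 of 8 rows is dropped.

SQL:
SELECT a.name, b.name AS project
FROM tasks a
INNER JOIN projects b ON a.project_id = b.id

Result:
name     | project
---------+--------
Migrate  | Vega   
Research | Nova   
Refactor | Vega   
Deploy   | Vega   
Audit    | Atlas  
Design   | Atlas  
Plan     | Vega   


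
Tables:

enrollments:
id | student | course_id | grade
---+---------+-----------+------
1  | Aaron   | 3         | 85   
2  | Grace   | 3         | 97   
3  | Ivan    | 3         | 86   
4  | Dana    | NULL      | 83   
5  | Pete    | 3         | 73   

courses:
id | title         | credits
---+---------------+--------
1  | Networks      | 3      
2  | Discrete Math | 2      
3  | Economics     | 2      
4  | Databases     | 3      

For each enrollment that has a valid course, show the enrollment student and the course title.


INNER JOIN keeps only enrollments rows whose course_id matches an id in courses. Walk through each enrollment:
  - enrollment 1 (Aaron): course_id=3 -> matches Economics
  - enrollment 2 (Grace): course_id=3 -> matches Economics
  - enrollment 3 (Ivan): course_id=3 -> matches Economics
  - enrollment 4 (Dana): course_id=NULL, no match -> dropped
  - enrollment 5 (Pete): course_id=3 -> matches Economics
So 1 of 5 rows is dropped.

SQL:
SELECT a.student, b.title AS course
FROM enrollments a
INNER JOIN courses b ON a.course_id = b.id

Result:
student | course   
--------+----------
Aaron   | Economics
Grace   | Economics
Ivan    | Economics
Pete    | Economics


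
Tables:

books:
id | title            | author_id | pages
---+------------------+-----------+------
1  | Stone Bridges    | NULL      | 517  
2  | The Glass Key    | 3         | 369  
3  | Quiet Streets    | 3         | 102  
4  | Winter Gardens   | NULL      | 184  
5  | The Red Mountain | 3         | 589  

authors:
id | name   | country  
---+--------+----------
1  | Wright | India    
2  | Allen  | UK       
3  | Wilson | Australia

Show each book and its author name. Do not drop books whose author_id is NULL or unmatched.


LEFT JOIN keeps every row from books (the left table); where author_id has no match in authors, the author columns become NULL. Walk through each book:
  - book 1 (Stone Bridges): author_id=NULL, no match -> kept with NULL
  - book 2 (The Glass Key): author_id=3 -> matches Wilson
  - book 3 (Quiet Streets): author_id=3 -> matches Wilson
  - book 4 (Winter Gardens): author_id=NULL, no match -> kept with NULL
  - book 5 (The Red Mountain): author_id=3 -> matches Wilson
All 5 rows appear; 2 have NULL author.

SQL:
SELECT a.title, b.name AS author
FROM books a
LEFT JOIN authors b ON a.author_id = b.id

Result:
title            | author
-----------------+-------
Stone Bridges    | NULL  
The Glass Key    | Wilson
Quiet Streets    | Wilson
Winter Gardens   | NULL  
The Red Mountain | Wilson


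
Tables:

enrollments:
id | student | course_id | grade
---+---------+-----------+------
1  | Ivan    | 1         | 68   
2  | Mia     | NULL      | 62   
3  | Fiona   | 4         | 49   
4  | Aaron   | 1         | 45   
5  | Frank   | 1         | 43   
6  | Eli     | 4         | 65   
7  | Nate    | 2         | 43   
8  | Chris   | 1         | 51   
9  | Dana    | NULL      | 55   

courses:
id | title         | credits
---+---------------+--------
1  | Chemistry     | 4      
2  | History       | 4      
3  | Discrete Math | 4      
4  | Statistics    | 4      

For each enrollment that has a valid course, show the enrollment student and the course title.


INNER JOIN keeps only enrollments rows whose course_id matches an id in courses. Walk through each enrollment:
  - enrollment 1 (Ivan): course_id=1 -> matches Chemistry
  - enrollment 2 (Mia): course_id=NULL, no match -> dropped
  - enrollment 3 (Fiona): course_id=4 -> matches Statistics
  - enrollment 4 (Aaron): course_id=1 -> matches Chemistry
  - enrollment 5 (Frank): course_id=1 -> matches Chemistry
  - enrollment 6 (Eli): course_id=4 -> matches Statistics
  - enrollment 7 (Nate): course_id=2 -> matches History
  - enrollment 8 (Chris): course_id=1 -> matches Chemistry
  - enrollment 9 (Dana): course_id=NULL, no match -> dropped
So 2 of 9 rows are dropped.

SQL:
SELECT a.student, b.title AS course
FROM enrollments a
INNER JOIN courses b ON a.course_id = b.id

Result:
student | course    
--------+-----------
Ivan    | Chemistry 
Fiona   | Statistics
Aaron   | Chemistry 
Frank   | Chemistry 
Eli     | Statistics
Nate    | History   
Chris   | Chemistry 


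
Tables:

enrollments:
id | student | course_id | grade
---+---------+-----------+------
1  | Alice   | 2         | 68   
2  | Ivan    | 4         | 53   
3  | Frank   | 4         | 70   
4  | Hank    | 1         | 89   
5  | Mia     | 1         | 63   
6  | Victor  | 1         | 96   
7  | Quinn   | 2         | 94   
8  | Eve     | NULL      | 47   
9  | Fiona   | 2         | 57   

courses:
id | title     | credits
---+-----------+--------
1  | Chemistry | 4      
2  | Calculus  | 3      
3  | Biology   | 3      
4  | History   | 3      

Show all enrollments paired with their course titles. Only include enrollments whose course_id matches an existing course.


INNER JOIN keeps only enrollments rows whose course_id matches an id in courses. Walk through each enrollment:
  - enrollment 1 (Alice): course_id=2 -> matches Calculus
  - enrollment 2 (Ivan): course_id=4 -> matches History
  - enrollment 3 (Frank): course_id=4 -> matches History
  - enrollment 4 (Hank): course_id=1 -> matches Chemistry
  - enrollment 5 (Mia): course_id=1 -> matches Chemistry
  - enrollment 6 (Victor): course_id=1 -> matches Chemistry
  - enrollment 7 (Quinn): course_id=2 -> matches Calculus
  - enrollment 8 (Eve): course_id=NULL, no match -> dropped
  - enrollment 9 (Fiona): course_id=2 -> matches Calculus
So 1 of 9 rows is dropped.

SQL:
SELECT a.student, b.title AS course
FROM enrollments a
INNER JOIN courses b ON a.course_id = b.id

Result:
student | course   
--------+----------
Alice   | Calculus 
Ivan    | History  
Frank   | History  
Hank    | Chemistry
Mia     | Chemistry
Victor  | Chemistry
Quinn   | Calculus 
Fiona   | Calculus 


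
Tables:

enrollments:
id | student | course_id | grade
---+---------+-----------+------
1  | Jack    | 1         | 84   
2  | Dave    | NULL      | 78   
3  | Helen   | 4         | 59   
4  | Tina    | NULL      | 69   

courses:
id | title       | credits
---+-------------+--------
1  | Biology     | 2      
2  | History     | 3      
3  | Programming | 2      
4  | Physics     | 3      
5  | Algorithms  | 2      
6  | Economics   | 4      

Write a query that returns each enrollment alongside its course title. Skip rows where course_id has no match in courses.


INNER JOIN keeps only enrollments rows whose course_id matches an id in courses. Walk through each enrollment:
  - enrollment 1 (Jack): course_id=1 -> matches Biology
  - enrollment 2 (Dave): course_id=NULL, no match -> dropped
  - enrollment 3 (Helen): course_id=4 -> matches Physics
  - enrollment 4 (Tina): course_id=NULL, no match -> dropped
So 2 of 4 rows are dropped.

SQL:
SELECT a.student, b.title AS course
FROM enrollments a
INNER JOIN courses b ON a.course_id = b.id

Result:
student | course 
--------+--------
Jack    | Biology
Helen   | Physics


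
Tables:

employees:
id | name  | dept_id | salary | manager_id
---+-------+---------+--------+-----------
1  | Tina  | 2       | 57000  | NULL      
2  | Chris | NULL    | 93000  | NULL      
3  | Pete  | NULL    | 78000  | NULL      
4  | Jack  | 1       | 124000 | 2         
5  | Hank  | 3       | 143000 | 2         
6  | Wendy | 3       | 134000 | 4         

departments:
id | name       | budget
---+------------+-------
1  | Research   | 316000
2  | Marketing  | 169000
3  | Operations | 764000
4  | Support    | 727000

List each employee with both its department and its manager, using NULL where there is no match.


Two LEFT JOINs from the same base table employees: one to departments via dept_id, one to employees itself via manager_id. Both are LEFT so every employee is preserved.
Match against departments:
  - employee 1 (Tina): dept_id=2 -> matches Marketing
  - employee 2 (Chris): dept_id=NULL, no match -> kept with NULL
  - employee 3 (Pete): dept_id=NULL, no match -> kept with NULL
  - employee 4 (Jack): dept_id=1 -> matches Research
  - employee 5 (Hank): dept_id=3 -> matches Operations
  - employee 6 (Wendy): dept_id=3 -> matches Operations
Match against employees (self):
  - employee 1 (Tina): manager_id=NULL -> NULL
  - employee 2 (Chris): manager_id=NULL -> NULL
  - employee 3 (Pete): manager_id=NULL -> NULL
  - employee 4 (Jack): manager_id=2 -> Chris
  - employee 5 (Hank): manager_id=2 -> Chris
  - employee 6 (Wendy): manager_id=4 -> Jack

SQL:
SELECT a.name, b.name AS department, c.name AS manager
FROM employees a
LEFT JOIN departments b ON a.dept_id = b.id
LEFT JOIN employees c ON a.manager_id = c.id

Result:
name  | department | manager
------+------------+--------
Tina  | Marketing  | NULL   
Chris | NULL       | NULL   
Pete  | NULL       | NULL   
Jack  | Research   | Chris  
Hank  | Operations | Chris  
Wendy | Operations | Jack   


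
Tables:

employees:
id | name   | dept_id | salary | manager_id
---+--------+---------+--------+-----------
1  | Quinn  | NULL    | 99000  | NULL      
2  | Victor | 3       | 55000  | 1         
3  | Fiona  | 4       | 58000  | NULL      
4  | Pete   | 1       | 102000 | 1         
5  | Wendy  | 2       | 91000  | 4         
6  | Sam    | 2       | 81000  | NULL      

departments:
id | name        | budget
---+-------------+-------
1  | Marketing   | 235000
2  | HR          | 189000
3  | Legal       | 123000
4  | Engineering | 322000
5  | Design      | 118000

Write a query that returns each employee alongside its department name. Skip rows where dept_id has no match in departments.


INNER JOIN keeps only employees rows whose dept_id matches an id in departments. Walk through each employee:
  - employee 1 (Quinn): dept_id=NULL, no match -> dropped
  - employee 2 (Victor): dept_id=3 -> matches Legal
  - employee 3 (Fiona): dept_id=4 -> matches Engineering
  - employee 4 (Pete): dept_id=1 -> matches Marketing
  - employee 5 (Wendy): dept_id=2 -> matches HR
  - employee 6 (Sam): dept_id=2 -> matches HR
So 1 of 6 rows is dropped.

SQL:
SELECT a.name, b.name AS department
FROM employees a
INNER JOIN departments b ON a.dept_id = b.id

Result:
name   | department 
-------+------------
Victor | Legal      
Fiona  | Engineering
Pete   | Marketing  
Wendy  | HR         
Sam    | HR         


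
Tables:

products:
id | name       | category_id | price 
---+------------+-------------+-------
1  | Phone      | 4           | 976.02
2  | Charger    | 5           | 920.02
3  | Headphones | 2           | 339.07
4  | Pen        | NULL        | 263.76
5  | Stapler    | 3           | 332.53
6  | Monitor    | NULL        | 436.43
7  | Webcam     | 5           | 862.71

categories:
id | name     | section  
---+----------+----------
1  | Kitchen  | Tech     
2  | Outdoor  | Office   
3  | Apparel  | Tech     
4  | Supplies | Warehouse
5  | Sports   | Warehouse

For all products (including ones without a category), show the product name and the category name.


LEFT JOIN keeps every row from products (the left table); where category_id has no match in categories, the category columns become NULL. Walk through each product:
  - product 1 (Phone): category_id=4 -> matches Supplies
  - product 2 (Charger): category_id=5 -> matches Sports
  - product 3 (Headphones): category_id=2 -> matches Outdoor
  - product 4 (Pen): category_id=NULL, no match -> kept with NULL
  - product 5 (Stapler): category_id=3 -> matches Apparel
  - product 6 (Monitor): category_id=NULL, no match -> kept with NULL
  - product 7 (Webcam): category_id=5 -> matches Sports
All 7 rows appear; 2 have NULL category.

SQL:
SELECT a.name, b.name AS category
FROM products a
LEFT JOIN categories b ON a.category_id = b.id

Result:
name       | category
-----------+---------
Phone      | Supplies
Charger    | Sports  
Headphones | Outdoor 
Pen        | NULL    
Stapler    | Apparel 
Monitor    | NULL    
Webcam     | Sports  


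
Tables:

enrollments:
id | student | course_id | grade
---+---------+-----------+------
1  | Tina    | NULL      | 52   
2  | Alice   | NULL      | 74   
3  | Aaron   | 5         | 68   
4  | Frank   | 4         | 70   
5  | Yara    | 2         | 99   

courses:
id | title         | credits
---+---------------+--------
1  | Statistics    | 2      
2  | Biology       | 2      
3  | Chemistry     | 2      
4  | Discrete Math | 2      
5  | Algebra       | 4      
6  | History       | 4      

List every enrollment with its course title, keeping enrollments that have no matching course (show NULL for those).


LEFT JOIN keeps every row from enrollments (the left table); where course_id has no match in courses, the course columns become NULL. Walk through each enrollment:
  - enrollment 1 (Tina): course_id=NULL, no match -> kept with NULL
  - enrollment 2 (Alice): course_id=NULL, no match -> kept with NULL
  - enrollment 3 (Aaron): course_id=5 -> matches Algebra
  - enrollment 4 (Frank): course_id=4 -> matches Discrete Math
  - enrollment 5 (Yara): course_id=2 -> matches Biology
All 5 rows appear; 2 have NULL course.

SQL:
SELECT a.student, b.title AS course
FROM enrollments a
LEFT JOIN courses b ON a.course_id = b.id

Result:
student | course       
--------+--------------
Tina    | NULL         
Alice   | NULL         
Aaron   | Algebra      
Frank   | Discrete Math
Yara    | Biology      


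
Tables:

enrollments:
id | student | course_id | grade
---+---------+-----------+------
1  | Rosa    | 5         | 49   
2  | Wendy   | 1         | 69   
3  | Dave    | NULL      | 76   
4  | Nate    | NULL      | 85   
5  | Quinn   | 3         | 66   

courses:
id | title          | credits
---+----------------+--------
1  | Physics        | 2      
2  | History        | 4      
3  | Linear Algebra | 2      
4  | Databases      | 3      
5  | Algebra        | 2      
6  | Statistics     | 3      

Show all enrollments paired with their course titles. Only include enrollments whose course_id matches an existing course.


INNER JOIN keeps only enrollments rows whose course_id matches an id in courses. Walk through each enrollment:
  - enrollment 1 (Rosa): course_id=5 -> matches Algebra
  - enrollment 2 (Wendy): course_id=1 -> matches Physics
  - enrollment 3 (Dave): course_id=NULL, no match -> dropped
  - enrollment 4 (Nate): course_id=NULL, no match -> dropped
  - enrollment 5 (Quinn): course_id=3 -> matches Linear Algebra
So 2 of 5 rows are dropped.

SQL:
SELECT a.student, b.title AS course
FROM enrollments a
INNER JOIN courses b ON a.course_id = b.id

Result:
student | course        
--------+---------------
Rosa    | Algebra       
Wendy   | Physics       
Quinn   | Linear Algebra


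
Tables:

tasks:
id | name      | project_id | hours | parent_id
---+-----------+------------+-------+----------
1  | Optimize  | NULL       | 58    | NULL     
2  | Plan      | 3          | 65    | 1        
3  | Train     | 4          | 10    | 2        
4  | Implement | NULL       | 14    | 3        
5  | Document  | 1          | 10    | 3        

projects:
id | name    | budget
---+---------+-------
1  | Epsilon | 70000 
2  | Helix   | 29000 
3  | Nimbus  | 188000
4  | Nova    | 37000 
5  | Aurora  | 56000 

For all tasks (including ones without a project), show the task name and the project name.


LEFT JOIN keeps every row from tasks (the left table); where project_id has no match in projects, the project columns become NULL. Walk through each task:
  - task 1 (Optimize): project_id=NULL, no match -> kept with NULL
  - task 2 (Plan): project_id=3 -> matches Nimbus
  - task 3 (Train): project_id=4 -> matches Nova
  - task 4 (Implement): project_id=NULL, no match -> kept with NULL
  - task 5 (Document): project_id=1 -> matches Epsilon
All 5 rows appear; 2 have NULL project.

SQL:
SELECT a.name, b.name AS project
FROM tasks a
LEFT JOIN projects b ON a.project_id = b.id

Result:
name      | project
----------+--------
Optimize  | NULL   
Plan      | Nimbus 
Train     | Nova   
Implement | NULL   
Document  | Epsilon


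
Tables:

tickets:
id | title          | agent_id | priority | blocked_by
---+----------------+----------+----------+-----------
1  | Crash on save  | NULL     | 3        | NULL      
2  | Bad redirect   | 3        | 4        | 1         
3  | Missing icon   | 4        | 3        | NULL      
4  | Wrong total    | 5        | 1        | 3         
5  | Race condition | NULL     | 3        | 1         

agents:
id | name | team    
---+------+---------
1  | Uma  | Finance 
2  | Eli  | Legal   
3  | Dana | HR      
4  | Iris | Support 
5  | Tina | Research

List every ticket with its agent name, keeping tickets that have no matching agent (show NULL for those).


LEFT JOIN keeps every row from tickets (the left table); where agent_id has no match in agents, the agent columns become NULL. Walk through each ticket:
  - ticket 1 (Crash on save): agent_id=NULL, no match -> kept with NULL
  - ticket 2 (Bad redirect): agent_id=3 -> matches Dana
  - ticket 3 (Missing icon): agent_id=4 -> matches Iris
  - ticket 4 (Wrong total): agent_id=5 -> matches Tina
  - ticket 5 (Race condition): agent_id=NULL, no match -> kept with NULL
All 5 rows appear; 2 have NULL agent.

SQL:
SELECT a.title, b.name AS agent
FROM tickets a
LEFT JOIN agents b ON a.agent_id = b.id

Result:
title          | agent
---------------+------
Crash on save  | NULL 
Bad redirect   | Dana 
Missing icon   | Iris 
Wrong total    | Tina 
Race condition | NULL 


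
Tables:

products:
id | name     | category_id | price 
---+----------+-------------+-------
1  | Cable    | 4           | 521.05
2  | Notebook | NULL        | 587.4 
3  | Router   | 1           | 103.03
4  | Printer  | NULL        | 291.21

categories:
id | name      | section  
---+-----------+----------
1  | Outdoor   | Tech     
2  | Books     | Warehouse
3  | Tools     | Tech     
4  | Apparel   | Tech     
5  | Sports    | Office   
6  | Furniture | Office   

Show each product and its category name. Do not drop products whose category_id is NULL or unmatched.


LEFT JOIN keeps every row from products (the left table); where category_id has no match in categories, the category columns become NULL. Walk through each product:
  - product 1 (Cable): category_id=4 -> matches Apparel
  - product 2 (Notebook): category_id=NULL, no match -> kept with NULL
  - product 3 (Router): category_id=1 -> matches Outdoor
  - product 4 (Printer): category_id=NULL, no match -> kept with NULL
All 4 rows appear; 2 have NULL category.

SQL:
SELECT a.name, b.name AS category
FROM products a
LEFT JOIN categories b ON a.category_id = b.id

Result:
name     | category
---------+---------
Cable    | Apparel 
Notebook | NULL    
Router   | Outdoor 
Printer  | NULL    


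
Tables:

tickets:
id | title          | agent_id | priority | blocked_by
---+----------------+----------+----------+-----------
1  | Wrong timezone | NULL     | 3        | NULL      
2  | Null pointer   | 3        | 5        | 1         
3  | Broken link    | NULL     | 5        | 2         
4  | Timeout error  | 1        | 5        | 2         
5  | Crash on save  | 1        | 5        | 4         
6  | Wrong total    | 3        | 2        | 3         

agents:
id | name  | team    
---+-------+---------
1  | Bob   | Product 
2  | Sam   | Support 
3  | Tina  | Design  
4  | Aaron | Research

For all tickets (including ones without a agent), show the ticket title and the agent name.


LEFT JOIN keeps every row from tickets (the left table); where agent_id has no match in agents, the agent columns become NULL. Walk through each ticket:
  - ticket 1 (Wrong timezone): agent_id=NULL, no match -> kept with NULL
  - ticket 2 (Null pointer): agent_id=3 -> matches Tina
  - ticket 3 (Broken link): agent_id=NULL, no match -> kept with NULL
  - ticket 4 (Timeout error): agent_id=1 -> matches Bob
  - ticket 5 (Crash on save): agent_id=1 -> matches Bob
  - ticket 6 (Wrong total): agent_id=3 -> matches Tina
All 6 rows appear; 2 have NULL agent.

SQL:
SELECT a.title, b.name AS agent
FROM tickets a
LEFT JOIN agents b ON a.agent_id = b.id

Result:
title          | agent
---------------+------
Wrong timezone | NULL 
Null pointer   | Tina 
Broken link    | NULL 
Timeout error  | Bob  
Crash on save  | Bob  
Wrong total    | Tina 


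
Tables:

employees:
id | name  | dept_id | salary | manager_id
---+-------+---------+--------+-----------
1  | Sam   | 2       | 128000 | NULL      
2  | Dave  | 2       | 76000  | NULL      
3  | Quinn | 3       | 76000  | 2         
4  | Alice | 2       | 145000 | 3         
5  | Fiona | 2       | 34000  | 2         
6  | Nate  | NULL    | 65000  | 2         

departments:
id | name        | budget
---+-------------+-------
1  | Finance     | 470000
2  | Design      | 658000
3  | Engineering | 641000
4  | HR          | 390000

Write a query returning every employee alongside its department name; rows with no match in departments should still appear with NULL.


LEFT JOIN keeps every row from employees (the left table); where dept_id has no match in departments, the department columns become NULL. Walk through each employee:
  - employee 1 (Sam): dept_id=2 -> matches Design
  - employee 2 (Dave): dept_id=2 -> matches Design
  - employee 3 (Quinn): dept_id=3 -> matches Engineering
  - employee 4 (Alice): dept_id=2 -> matches Design
  - employee 5 (Fiona): dept_id=2 -> matches Design
  - employee 6 (Nate): dept_id=NULL, no match -> kept with NULL
All 6 rows appear; 1 has NULL department.

SQL:
SELECT a.name, b.name AS department
FROM employees a
LEFT JOIN departments b ON a.dept_id = b.id

Result:
name  | department 
------+------------
Sam   | Design     
Dave  | Design     
Quinn | Engineering
Alice | Design     
Fiona | Design     
Nate  | NULL       


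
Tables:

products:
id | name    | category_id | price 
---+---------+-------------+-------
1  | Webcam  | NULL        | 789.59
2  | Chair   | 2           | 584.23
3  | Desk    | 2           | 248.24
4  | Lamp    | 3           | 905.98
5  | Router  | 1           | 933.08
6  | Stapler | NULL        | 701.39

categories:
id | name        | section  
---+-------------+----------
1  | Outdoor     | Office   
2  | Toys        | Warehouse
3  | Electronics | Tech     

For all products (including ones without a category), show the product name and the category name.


LEFT JOIN keeps every row from products (the left table); where category_id has no match in categories, the category columns become NULL. Walk through each product:
  - product 1 (Webcam): category_id=NULL, no match -> kept with NULL
  - product 2 (Chair): category_id=2 -> matches Toys
  - product 3 (Desk): category_id=2 -> matches Toys
  - product 4 (Lamp): category_id=3 -> matches Electronics
  - product 5 (Router): category_id=1 -> matches Outdoor
  - product 6 (Stapler): category_id=NULL, no match -> kept with NULL
All 6 rows appear; 2 have NULL category.

SQL:
SELECT a.name, b.name AS category
FROM products a
LEFT JOIN categories b ON a.category_id = b.id

Result:
name    | category   
--------+------------
Webcam  | NULL       
Chair   | Toys       
Desk    | Toys       
Lamp    | Electronics
Router  | Outdoor    
Stapler | NULL       


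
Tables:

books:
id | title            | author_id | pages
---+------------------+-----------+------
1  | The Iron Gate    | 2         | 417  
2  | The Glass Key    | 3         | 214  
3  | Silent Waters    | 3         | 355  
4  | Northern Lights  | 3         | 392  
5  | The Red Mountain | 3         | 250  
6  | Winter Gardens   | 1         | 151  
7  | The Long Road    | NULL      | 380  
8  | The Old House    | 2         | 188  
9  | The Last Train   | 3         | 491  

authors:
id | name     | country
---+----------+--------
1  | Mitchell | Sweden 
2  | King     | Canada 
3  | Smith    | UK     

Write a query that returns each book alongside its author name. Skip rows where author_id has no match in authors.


INNER JOIN keeps only books rows whose author_id matches an id in authors. Walk through each book:
  - book 1 (The Iron Gate): author_id=2 -> matches King
  - book 2 (The Glass Key): author_id=3 -> matches Smith
  - book 3 (Silent Waters): author_id=3 -> matches Smith
  - book 4 (Northern Lights): author_id=3 -> matches Smith
  - book 5 (The Red Mountain): author_id=3 -> matches Smith
  - book 6 (Winter Gardens): author_id=1 -> matches Mitchell
  - book 7 (The Long Road): author_id=NULL, no match -> dropped
  - book 8 (The Old House): author_id=2 -> matches King
  - book 9 (The Last Train): author_id=3 -> matches Smith
So 1 of 9 rows is dropped.

SQL:
SELECT a.title, b.name AS author
FROM books a
INNER JOIN authors b ON a.author_id = b.id

Result:
title            | author  
-----------------+---------
The Iron Gate    | King    
The Glass Key    | Smith   
Silent Waters    | Smith   
Northern Lights  | Smith   
The Red Mountain | Smith   
Winter Gardens   | Mitchell
The Old House    | King    
The Last Train   | Smith   


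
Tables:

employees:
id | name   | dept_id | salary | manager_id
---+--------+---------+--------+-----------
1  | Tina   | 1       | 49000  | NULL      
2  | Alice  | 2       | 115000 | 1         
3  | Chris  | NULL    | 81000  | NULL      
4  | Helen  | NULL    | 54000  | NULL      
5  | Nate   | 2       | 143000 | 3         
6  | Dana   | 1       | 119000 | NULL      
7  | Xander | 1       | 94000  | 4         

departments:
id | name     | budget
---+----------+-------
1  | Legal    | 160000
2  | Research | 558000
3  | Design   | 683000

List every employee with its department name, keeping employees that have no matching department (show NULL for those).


LEFT JOIN keeps every row from employees (the left table); where dept_id has no match in departments, the department columns become NULL. Walk through each employee:
  - employee 1 (Tina): dept_id=1 -> matches Legal
  - employee 2 (Alice): dept_id=2 -> matches Research
  - employee 3 (Chris): dept_id=NULL, no match -> kept with NULL
  - employee 4 (Helen): dept_id=NULL, no match -> kept with NULL
  - employee 5 (Nate): dept_id=2 -> matches Research
  - employee 6 (Dana): dept_id=1 -> matches Legal
  - employee 7 (Xander): dept_id=1 -> matches Legal
All 7 rows appear; 2 have NULL department.

SQL:
SELECT a.name, b.name AS department
FROM employees a
LEFT JOIN departments b ON a.dept_id = b.id

Result:
name   | department
-------+-----------
Tina   | Legal     
Alice  | Research  
Chris  | NULL      
Helen  | NULL      
Nate   | Research  
Dana   | Legal     
Xander | Legal     


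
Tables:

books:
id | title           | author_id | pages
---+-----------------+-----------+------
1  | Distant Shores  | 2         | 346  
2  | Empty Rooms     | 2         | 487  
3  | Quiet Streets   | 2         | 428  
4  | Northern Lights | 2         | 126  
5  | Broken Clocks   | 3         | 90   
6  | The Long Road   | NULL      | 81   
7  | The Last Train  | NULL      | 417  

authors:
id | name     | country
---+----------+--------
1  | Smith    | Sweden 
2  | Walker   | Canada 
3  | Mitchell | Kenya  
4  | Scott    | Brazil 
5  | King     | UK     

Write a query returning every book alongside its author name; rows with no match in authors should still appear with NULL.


LEFT JOIN keeps every row from books (the left table); where author_id has no match in authors, the author columns become NULL. Walk through each book:
  - book 1 (Distant Shores): author_id=2 -> matches Walker
  - book 2 (Empty Rooms): author_id=2 -> matches Walker
  - book 3 (Quiet Streets): author_id=2 -> matches Walker
  - book 4 (Northern Lights): author_id=2 -> matches Walker
  - book 5 (Broken Clocks): author_id=3 -> matches Mitchell
  - book 6 (The Long Road): author_id=NULL, no match -> kept with NULL
  - book 7 (The Last Train): author_id=NULL, no match -> kept with NULL
All 7 rows appear; 2 have NULL author.

SQL:
SELECT a.title, b.name AS author
FROM books a
LEFT JOIN authors b ON a.author_id = b.id

Result:
title           | author  
----------------+---------
Distant Shores  | Walker  
Empty Rooms     | Walker  
Quiet Streets   | Walker  
Northern Lights | Walker  
Broken Clocks   | Mitchell
The Long Road   | NULL    
The Last Train  | NULL    
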